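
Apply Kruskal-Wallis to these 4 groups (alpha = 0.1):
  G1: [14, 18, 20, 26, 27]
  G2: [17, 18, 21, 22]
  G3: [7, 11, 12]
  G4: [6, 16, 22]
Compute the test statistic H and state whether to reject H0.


Step 1: Combine all N = 15 observations and assign midranks.
sorted (value, group, rank): (6,G4,1), (7,G3,2), (11,G3,3), (12,G3,4), (14,G1,5), (16,G4,6), (17,G2,7), (18,G1,8.5), (18,G2,8.5), (20,G1,10), (21,G2,11), (22,G2,12.5), (22,G4,12.5), (26,G1,14), (27,G1,15)
Step 2: Sum ranks within each group.
R_1 = 52.5 (n_1 = 5)
R_2 = 39 (n_2 = 4)
R_3 = 9 (n_3 = 3)
R_4 = 19.5 (n_4 = 3)
Step 3: H = 12/(N(N+1)) * sum(R_i^2/n_i) - 3(N+1)
     = 12/(15*16) * (52.5^2/5 + 39^2/4 + 9^2/3 + 19.5^2/3) - 3*16
     = 0.050000 * 1085.25 - 48
     = 6.262500.
Step 4: Ties present; correction factor C = 1 - 12/(15^3 - 15) = 0.996429. Corrected H = 6.262500 / 0.996429 = 6.284946.
Step 5: Under H0, H ~ chi^2(3); p-value = 0.098541.
Step 6: alpha = 0.1. reject H0.

H = 6.2849, df = 3, p = 0.098541, reject H0.


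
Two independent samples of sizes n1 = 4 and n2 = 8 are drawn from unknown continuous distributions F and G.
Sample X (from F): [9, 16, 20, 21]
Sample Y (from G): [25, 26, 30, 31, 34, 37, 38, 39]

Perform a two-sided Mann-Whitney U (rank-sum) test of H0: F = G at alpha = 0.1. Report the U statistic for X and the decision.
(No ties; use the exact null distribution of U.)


Step 1: Combine and sort all 12 observations; assign midranks.
sorted (value, group): (9,X), (16,X), (20,X), (21,X), (25,Y), (26,Y), (30,Y), (31,Y), (34,Y), (37,Y), (38,Y), (39,Y)
ranks: 9->1, 16->2, 20->3, 21->4, 25->5, 26->6, 30->7, 31->8, 34->9, 37->10, 38->11, 39->12
Step 2: Rank sum for X: R1 = 1 + 2 + 3 + 4 = 10.
Step 3: U_X = R1 - n1(n1+1)/2 = 10 - 4*5/2 = 10 - 10 = 0.
       U_Y = n1*n2 - U_X = 32 - 0 = 32.
Step 4: No ties, so the exact null distribution of U (based on enumerating the C(12,4) = 495 equally likely rank assignments) gives the two-sided p-value.
Step 5: p-value = 0.004040; compare to alpha = 0.1. reject H0.

U_X = 0, p = 0.004040, reject H0 at alpha = 0.1.


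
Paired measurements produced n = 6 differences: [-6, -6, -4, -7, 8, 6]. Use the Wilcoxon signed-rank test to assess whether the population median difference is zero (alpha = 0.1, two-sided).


Step 1: Drop any zero differences (none here) and take |d_i|.
|d| = [6, 6, 4, 7, 8, 6]
Step 2: Midrank |d_i| (ties get averaged ranks).
ranks: |6|->3, |6|->3, |4|->1, |7|->5, |8|->6, |6|->3
Step 3: Attach original signs; sum ranks with positive sign and with negative sign.
W+ = 6 + 3 = 9
W- = 3 + 3 + 1 + 5 = 12
(Check: W+ + W- = 21 should equal n(n+1)/2 = 21.)
Step 4: Test statistic W = min(W+, W-) = 9.
Step 5: Ties in |d|, so use the tie-corrected normal approximation.
        E[W] = n(n+1)/4 = 6*7/4 = 10.5.
        Tie groups: |d|=6 (t=3); sum(t^3 - t) = 24.
        Var[W] = n(n+1)(2n+1)/24 - sum(t^3-t)/48 = 546/24 - 24/48 = 22.25.
        z = (W - E[W]) / sqrt(Var[W]) = (9 - 10.5) / 4.7170 = -0.3180.
        Two-sided p = 2*Phi(z) = 0.750485.
Step 6: alpha = 0.1. fail to reject H0.

W+ = 9, W- = 12, W = min = 9, p = 0.750485, fail to reject H0.


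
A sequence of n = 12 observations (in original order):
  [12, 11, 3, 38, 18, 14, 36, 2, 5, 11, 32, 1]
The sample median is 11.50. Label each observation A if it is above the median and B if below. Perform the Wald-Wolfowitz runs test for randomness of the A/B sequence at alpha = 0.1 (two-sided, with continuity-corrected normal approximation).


Step 1: Compute median = 11.50; label A = above, B = below.
Labels in order: ABBAAAABBBAB  (n_A = 6, n_B = 6)
Step 2: Count runs R = 6.
Step 3: Under H0 (random ordering), E[R] = 2*n_A*n_B/(n_A+n_B) + 1 = 2*6*6/12 + 1 = 7.0000.
        Var[R] = 2*n_A*n_B*(2*n_A*n_B - n_A - n_B) / ((n_A+n_B)^2 * (n_A+n_B-1)) = 4320/1584 = 2.7273.
        SD[R] = 1.6514.
Step 4: Continuity-corrected z = (R + 0.5 - E[R]) / SD[R] = (6 + 0.5 - 7.0000) / 1.6514 = -0.3028.
Step 5: Two-sided p-value via normal approximation = 2*(1 - Phi(|z|)) = 0.762069.
Step 6: alpha = 0.1. fail to reject H0.

R = 6, z = -0.3028, p = 0.762069, fail to reject H0.


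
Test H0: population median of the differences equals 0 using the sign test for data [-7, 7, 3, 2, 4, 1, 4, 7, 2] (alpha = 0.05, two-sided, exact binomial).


Step 1: Discard zero differences. Original n = 9; n_eff = number of nonzero differences = 9.
Nonzero differences (with sign): -7, +7, +3, +2, +4, +1, +4, +7, +2
Step 2: Count signs: positive = 8, negative = 1.
Step 3: Under H0: P(positive) = 0.5, so the number of positives S ~ Bin(9, 0.5).
Step 4: Two-sided exact p-value = sum of Bin(9,0.5) probabilities at or below the observed probability = 0.039062.
Step 5: alpha = 0.05. reject H0.

n_eff = 9, pos = 8, neg = 1, p = 0.039062, reject H0.


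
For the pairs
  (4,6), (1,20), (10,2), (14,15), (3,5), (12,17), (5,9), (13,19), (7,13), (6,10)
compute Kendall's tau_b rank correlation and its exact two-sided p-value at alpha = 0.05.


Step 1: Enumerate the 45 unordered pairs (i,j) with i<j and classify each by sign(x_j-x_i) * sign(y_j-y_i).
  (1,2):dx=-3,dy=+14->D; (1,3):dx=+6,dy=-4->D; (1,4):dx=+10,dy=+9->C; (1,5):dx=-1,dy=-1->C
  (1,6):dx=+8,dy=+11->C; (1,7):dx=+1,dy=+3->C; (1,8):dx=+9,dy=+13->C; (1,9):dx=+3,dy=+7->C
  (1,10):dx=+2,dy=+4->C; (2,3):dx=+9,dy=-18->D; (2,4):dx=+13,dy=-5->D; (2,5):dx=+2,dy=-15->D
  (2,6):dx=+11,dy=-3->D; (2,7):dx=+4,dy=-11->D; (2,8):dx=+12,dy=-1->D; (2,9):dx=+6,dy=-7->D
  (2,10):dx=+5,dy=-10->D; (3,4):dx=+4,dy=+13->C; (3,5):dx=-7,dy=+3->D; (3,6):dx=+2,dy=+15->C
  (3,7):dx=-5,dy=+7->D; (3,8):dx=+3,dy=+17->C; (3,9):dx=-3,dy=+11->D; (3,10):dx=-4,dy=+8->D
  (4,5):dx=-11,dy=-10->C; (4,6):dx=-2,dy=+2->D; (4,7):dx=-9,dy=-6->C; (4,8):dx=-1,dy=+4->D
  (4,9):dx=-7,dy=-2->C; (4,10):dx=-8,dy=-5->C; (5,6):dx=+9,dy=+12->C; (5,7):dx=+2,dy=+4->C
  (5,8):dx=+10,dy=+14->C; (5,9):dx=+4,dy=+8->C; (5,10):dx=+3,dy=+5->C; (6,7):dx=-7,dy=-8->C
  (6,8):dx=+1,dy=+2->C; (6,9):dx=-5,dy=-4->C; (6,10):dx=-6,dy=-7->C; (7,8):dx=+8,dy=+10->C
  (7,9):dx=+2,dy=+4->C; (7,10):dx=+1,dy=+1->C; (8,9):dx=-6,dy=-6->C; (8,10):dx=-7,dy=-9->C
  (9,10):dx=-1,dy=-3->C
Step 2: C = 29, D = 16, total pairs = 45.
Step 3: tau = (C - D)/(n(n-1)/2) = (29 - 16)/45 = 0.288889.
Step 4: Exact two-sided p-value (enumerate n! = 3628800 permutations of y under H0): p = 0.291248.
Step 5: alpha = 0.05. fail to reject H0.

tau_b = 0.2889 (C=29, D=16), p = 0.291248, fail to reject H0.


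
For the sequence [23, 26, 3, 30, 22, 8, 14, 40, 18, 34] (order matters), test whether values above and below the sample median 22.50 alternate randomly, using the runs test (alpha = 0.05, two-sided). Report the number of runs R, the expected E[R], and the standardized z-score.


Step 1: Compute median = 22.50; label A = above, B = below.
Labels in order: AABABBBABA  (n_A = 5, n_B = 5)
Step 2: Count runs R = 7.
Step 3: Under H0 (random ordering), E[R] = 2*n_A*n_B/(n_A+n_B) + 1 = 2*5*5/10 + 1 = 6.0000.
        Var[R] = 2*n_A*n_B*(2*n_A*n_B - n_A - n_B) / ((n_A+n_B)^2 * (n_A+n_B-1)) = 2000/900 = 2.2222.
        SD[R] = 1.4907.
Step 4: Continuity-corrected z = (R - 0.5 - E[R]) / SD[R] = (7 - 0.5 - 6.0000) / 1.4907 = 0.3354.
Step 5: Two-sided p-value via normal approximation = 2*(1 - Phi(|z|)) = 0.737316.
Step 6: alpha = 0.05. fail to reject H0.

R = 7, z = 0.3354, p = 0.737316, fail to reject H0.


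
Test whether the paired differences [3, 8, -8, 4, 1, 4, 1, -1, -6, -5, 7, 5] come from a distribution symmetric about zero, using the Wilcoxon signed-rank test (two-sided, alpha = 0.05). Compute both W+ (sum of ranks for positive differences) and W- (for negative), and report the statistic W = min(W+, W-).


Step 1: Drop any zero differences (none here) and take |d_i|.
|d| = [3, 8, 8, 4, 1, 4, 1, 1, 6, 5, 7, 5]
Step 2: Midrank |d_i| (ties get averaged ranks).
ranks: |3|->4, |8|->11.5, |8|->11.5, |4|->5.5, |1|->2, |4|->5.5, |1|->2, |1|->2, |6|->9, |5|->7.5, |7|->10, |5|->7.5
Step 3: Attach original signs; sum ranks with positive sign and with negative sign.
W+ = 4 + 11.5 + 5.5 + 2 + 5.5 + 2 + 10 + 7.5 = 48
W- = 11.5 + 2 + 9 + 7.5 = 30
(Check: W+ + W- = 78 should equal n(n+1)/2 = 78.)
Step 4: Test statistic W = min(W+, W-) = 30.
Step 5: Ties in |d|, so use the tie-corrected normal approximation.
        E[W] = n(n+1)/4 = 12*13/4 = 39.
        Tie groups: |d|=1 (t=3), |d|=4 (t=2), |d|=5 (t=2), |d|=8 (t=2); sum(t^3 - t) = 42.
        Var[W] = n(n+1)(2n+1)/24 - sum(t^3-t)/48 = 3900/24 - 42/48 = 161.625.
        z = (W - E[W]) / sqrt(Var[W]) = (30 - 39) / 12.7132 = -0.7079.
        Two-sided p = 2*Phi(z) = 0.478991.
Step 6: alpha = 0.05. fail to reject H0.

W+ = 48, W- = 30, W = min = 30, p = 0.478991, fail to reject H0.


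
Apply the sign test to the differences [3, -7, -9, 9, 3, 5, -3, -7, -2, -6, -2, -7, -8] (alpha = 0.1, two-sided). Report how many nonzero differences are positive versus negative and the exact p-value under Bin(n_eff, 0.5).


Step 1: Discard zero differences. Original n = 13; n_eff = number of nonzero differences = 13.
Nonzero differences (with sign): +3, -7, -9, +9, +3, +5, -3, -7, -2, -6, -2, -7, -8
Step 2: Count signs: positive = 4, negative = 9.
Step 3: Under H0: P(positive) = 0.5, so the number of positives S ~ Bin(13, 0.5).
Step 4: Two-sided exact p-value = sum of Bin(13,0.5) probabilities at or below the observed probability = 0.266846.
Step 5: alpha = 0.1. fail to reject H0.

n_eff = 13, pos = 4, neg = 9, p = 0.266846, fail to reject H0.


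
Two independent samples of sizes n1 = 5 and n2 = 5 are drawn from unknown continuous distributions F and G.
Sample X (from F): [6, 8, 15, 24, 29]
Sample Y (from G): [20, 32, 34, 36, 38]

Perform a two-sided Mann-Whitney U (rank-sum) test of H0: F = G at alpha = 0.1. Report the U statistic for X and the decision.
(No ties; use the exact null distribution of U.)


Step 1: Combine and sort all 10 observations; assign midranks.
sorted (value, group): (6,X), (8,X), (15,X), (20,Y), (24,X), (29,X), (32,Y), (34,Y), (36,Y), (38,Y)
ranks: 6->1, 8->2, 15->3, 20->4, 24->5, 29->6, 32->7, 34->8, 36->9, 38->10
Step 2: Rank sum for X: R1 = 1 + 2 + 3 + 5 + 6 = 17.
Step 3: U_X = R1 - n1(n1+1)/2 = 17 - 5*6/2 = 17 - 15 = 2.
       U_Y = n1*n2 - U_X = 25 - 2 = 23.
Step 4: No ties, so the exact null distribution of U (based on enumerating the C(10,5) = 252 equally likely rank assignments) gives the two-sided p-value.
Step 5: p-value = 0.031746; compare to alpha = 0.1. reject H0.

U_X = 2, p = 0.031746, reject H0 at alpha = 0.1.


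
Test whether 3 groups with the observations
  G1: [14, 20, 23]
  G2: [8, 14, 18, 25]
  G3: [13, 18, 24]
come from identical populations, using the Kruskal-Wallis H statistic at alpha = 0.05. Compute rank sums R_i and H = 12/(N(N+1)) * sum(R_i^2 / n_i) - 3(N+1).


Step 1: Combine all N = 10 observations and assign midranks.
sorted (value, group, rank): (8,G2,1), (13,G3,2), (14,G1,3.5), (14,G2,3.5), (18,G2,5.5), (18,G3,5.5), (20,G1,7), (23,G1,8), (24,G3,9), (25,G2,10)
Step 2: Sum ranks within each group.
R_1 = 18.5 (n_1 = 3)
R_2 = 20 (n_2 = 4)
R_3 = 16.5 (n_3 = 3)
Step 3: H = 12/(N(N+1)) * sum(R_i^2/n_i) - 3(N+1)
     = 12/(10*11) * (18.5^2/3 + 20^2/4 + 16.5^2/3) - 3*11
     = 0.109091 * 304.833 - 33
     = 0.254545.
Step 4: Ties present; correction factor C = 1 - 12/(10^3 - 10) = 0.987879. Corrected H = 0.254545 / 0.987879 = 0.257669.
Step 5: Under H0, H ~ chi^2(2); p-value = 0.879120.
Step 6: alpha = 0.05. fail to reject H0.

H = 0.2577, df = 2, p = 0.879120, fail to reject H0.


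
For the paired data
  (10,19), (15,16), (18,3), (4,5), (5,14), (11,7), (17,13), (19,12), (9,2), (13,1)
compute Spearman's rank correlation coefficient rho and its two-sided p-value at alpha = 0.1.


Step 1: Rank x and y separately (midranks; no ties here).
rank(x): 10->4, 15->7, 18->9, 4->1, 5->2, 11->5, 17->8, 19->10, 9->3, 13->6
rank(y): 19->10, 16->9, 3->3, 5->4, 14->8, 7->5, 13->7, 12->6, 2->2, 1->1
Step 2: d_i = R_x(i) - R_y(i); compute d_i^2.
  (4-10)^2=36, (7-9)^2=4, (9-3)^2=36, (1-4)^2=9, (2-8)^2=36, (5-5)^2=0, (8-7)^2=1, (10-6)^2=16, (3-2)^2=1, (6-1)^2=25
sum(d^2) = 164.
Step 3: rho = 1 - 6*164 / (10*(10^2 - 1)) = 1 - 984/990 = 0.006061.
Step 4: Under H0, t = rho * sqrt((n-2)/(1-rho^2)) = 0.0171 ~ t(8).
Step 5: Two-sided p-value from the t-distribution with 8 df = 0.986743.
Step 6: alpha = 0.1. fail to reject H0.

rho = 0.0061, p = 0.986743, fail to reject H0 at alpha = 0.1.


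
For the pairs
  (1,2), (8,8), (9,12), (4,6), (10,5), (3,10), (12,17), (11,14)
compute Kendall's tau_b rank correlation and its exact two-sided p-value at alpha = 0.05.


Step 1: Enumerate the 28 unordered pairs (i,j) with i<j and classify each by sign(x_j-x_i) * sign(y_j-y_i).
  (1,2):dx=+7,dy=+6->C; (1,3):dx=+8,dy=+10->C; (1,4):dx=+3,dy=+4->C; (1,5):dx=+9,dy=+3->C
  (1,6):dx=+2,dy=+8->C; (1,7):dx=+11,dy=+15->C; (1,8):dx=+10,dy=+12->C; (2,3):dx=+1,dy=+4->C
  (2,4):dx=-4,dy=-2->C; (2,5):dx=+2,dy=-3->D; (2,6):dx=-5,dy=+2->D; (2,7):dx=+4,dy=+9->C
  (2,8):dx=+3,dy=+6->C; (3,4):dx=-5,dy=-6->C; (3,5):dx=+1,dy=-7->D; (3,6):dx=-6,dy=-2->C
  (3,7):dx=+3,dy=+5->C; (3,8):dx=+2,dy=+2->C; (4,5):dx=+6,dy=-1->D; (4,6):dx=-1,dy=+4->D
  (4,7):dx=+8,dy=+11->C; (4,8):dx=+7,dy=+8->C; (5,6):dx=-7,dy=+5->D; (5,7):dx=+2,dy=+12->C
  (5,8):dx=+1,dy=+9->C; (6,7):dx=+9,dy=+7->C; (6,8):dx=+8,dy=+4->C; (7,8):dx=-1,dy=-3->C
Step 2: C = 22, D = 6, total pairs = 28.
Step 3: tau = (C - D)/(n(n-1)/2) = (22 - 6)/28 = 0.571429.
Step 4: Exact two-sided p-value (enumerate n! = 40320 permutations of y under H0): p = 0.061012.
Step 5: alpha = 0.05. fail to reject H0.

tau_b = 0.5714 (C=22, D=6), p = 0.061012, fail to reject H0.


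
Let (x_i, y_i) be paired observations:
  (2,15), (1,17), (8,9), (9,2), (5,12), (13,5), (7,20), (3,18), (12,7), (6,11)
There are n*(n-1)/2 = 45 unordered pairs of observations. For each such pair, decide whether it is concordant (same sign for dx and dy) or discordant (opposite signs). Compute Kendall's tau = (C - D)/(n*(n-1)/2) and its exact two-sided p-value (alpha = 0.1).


Step 1: Enumerate the 45 unordered pairs (i,j) with i<j and classify each by sign(x_j-x_i) * sign(y_j-y_i).
  (1,2):dx=-1,dy=+2->D; (1,3):dx=+6,dy=-6->D; (1,4):dx=+7,dy=-13->D; (1,5):dx=+3,dy=-3->D
  (1,6):dx=+11,dy=-10->D; (1,7):dx=+5,dy=+5->C; (1,8):dx=+1,dy=+3->C; (1,9):dx=+10,dy=-8->D
  (1,10):dx=+4,dy=-4->D; (2,3):dx=+7,dy=-8->D; (2,4):dx=+8,dy=-15->D; (2,5):dx=+4,dy=-5->D
  (2,6):dx=+12,dy=-12->D; (2,7):dx=+6,dy=+3->C; (2,8):dx=+2,dy=+1->C; (2,9):dx=+11,dy=-10->D
  (2,10):dx=+5,dy=-6->D; (3,4):dx=+1,dy=-7->D; (3,5):dx=-3,dy=+3->D; (3,6):dx=+5,dy=-4->D
  (3,7):dx=-1,dy=+11->D; (3,8):dx=-5,dy=+9->D; (3,9):dx=+4,dy=-2->D; (3,10):dx=-2,dy=+2->D
  (4,5):dx=-4,dy=+10->D; (4,6):dx=+4,dy=+3->C; (4,7):dx=-2,dy=+18->D; (4,8):dx=-6,dy=+16->D
  (4,9):dx=+3,dy=+5->C; (4,10):dx=-3,dy=+9->D; (5,6):dx=+8,dy=-7->D; (5,7):dx=+2,dy=+8->C
  (5,8):dx=-2,dy=+6->D; (5,9):dx=+7,dy=-5->D; (5,10):dx=+1,dy=-1->D; (6,7):dx=-6,dy=+15->D
  (6,8):dx=-10,dy=+13->D; (6,9):dx=-1,dy=+2->D; (6,10):dx=-7,dy=+6->D; (7,8):dx=-4,dy=-2->C
  (7,9):dx=+5,dy=-13->D; (7,10):dx=-1,dy=-9->C; (8,9):dx=+9,dy=-11->D; (8,10):dx=+3,dy=-7->D
  (9,10):dx=-6,dy=+4->D
Step 2: C = 9, D = 36, total pairs = 45.
Step 3: tau = (C - D)/(n(n-1)/2) = (9 - 36)/45 = -0.600000.
Step 4: Exact two-sided p-value (enumerate n! = 3628800 permutations of y under H0): p = 0.016666.
Step 5: alpha = 0.1. reject H0.

tau_b = -0.6000 (C=9, D=36), p = 0.016666, reject H0.


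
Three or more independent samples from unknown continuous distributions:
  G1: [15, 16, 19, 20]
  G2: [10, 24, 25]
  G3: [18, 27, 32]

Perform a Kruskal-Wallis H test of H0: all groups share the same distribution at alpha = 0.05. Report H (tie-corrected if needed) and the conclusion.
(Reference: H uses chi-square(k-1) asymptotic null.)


Step 1: Combine all N = 10 observations and assign midranks.
sorted (value, group, rank): (10,G2,1), (15,G1,2), (16,G1,3), (18,G3,4), (19,G1,5), (20,G1,6), (24,G2,7), (25,G2,8), (27,G3,9), (32,G3,10)
Step 2: Sum ranks within each group.
R_1 = 16 (n_1 = 4)
R_2 = 16 (n_2 = 3)
R_3 = 23 (n_3 = 3)
Step 3: H = 12/(N(N+1)) * sum(R_i^2/n_i) - 3(N+1)
     = 12/(10*11) * (16^2/4 + 16^2/3 + 23^2/3) - 3*11
     = 0.109091 * 325.667 - 33
     = 2.527273.
Step 4: No ties, so H is used without correction.
Step 5: Under H0, H ~ chi^2(2); p-value = 0.282624.
Step 6: alpha = 0.05. fail to reject H0.

H = 2.5273, df = 2, p = 0.282624, fail to reject H0.


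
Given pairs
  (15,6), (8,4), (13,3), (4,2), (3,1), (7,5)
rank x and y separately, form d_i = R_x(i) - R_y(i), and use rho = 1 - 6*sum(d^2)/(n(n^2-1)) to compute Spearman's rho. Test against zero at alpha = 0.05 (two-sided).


Step 1: Rank x and y separately (midranks; no ties here).
rank(x): 15->6, 8->4, 13->5, 4->2, 3->1, 7->3
rank(y): 6->6, 4->4, 3->3, 2->2, 1->1, 5->5
Step 2: d_i = R_x(i) - R_y(i); compute d_i^2.
  (6-6)^2=0, (4-4)^2=0, (5-3)^2=4, (2-2)^2=0, (1-1)^2=0, (3-5)^2=4
sum(d^2) = 8.
Step 3: rho = 1 - 6*8 / (6*(6^2 - 1)) = 1 - 48/210 = 0.771429.
Step 4: Under H0, t = rho * sqrt((n-2)/(1-rho^2)) = 2.4247 ~ t(4).
Step 5: Two-sided p-value from the t-distribution with 4 df = 0.072397.
Step 6: alpha = 0.05. fail to reject H0.

rho = 0.7714, p = 0.072397, fail to reject H0 at alpha = 0.05.


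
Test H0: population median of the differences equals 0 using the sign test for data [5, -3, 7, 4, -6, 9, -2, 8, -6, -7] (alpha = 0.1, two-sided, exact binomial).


Step 1: Discard zero differences. Original n = 10; n_eff = number of nonzero differences = 10.
Nonzero differences (with sign): +5, -3, +7, +4, -6, +9, -2, +8, -6, -7
Step 2: Count signs: positive = 5, negative = 5.
Step 3: Under H0: P(positive) = 0.5, so the number of positives S ~ Bin(10, 0.5).
Step 4: Two-sided exact p-value = sum of Bin(10,0.5) probabilities at or below the observed probability = 1.000000.
Step 5: alpha = 0.1. fail to reject H0.

n_eff = 10, pos = 5, neg = 5, p = 1.000000, fail to reject H0.


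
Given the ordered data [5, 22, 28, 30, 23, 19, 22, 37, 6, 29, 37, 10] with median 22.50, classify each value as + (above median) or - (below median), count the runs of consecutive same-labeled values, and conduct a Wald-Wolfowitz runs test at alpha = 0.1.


Step 1: Compute median = 22.50; label A = above, B = below.
Labels in order: BBAAABBABAAB  (n_A = 6, n_B = 6)
Step 2: Count runs R = 7.
Step 3: Under H0 (random ordering), E[R] = 2*n_A*n_B/(n_A+n_B) + 1 = 2*6*6/12 + 1 = 7.0000.
        Var[R] = 2*n_A*n_B*(2*n_A*n_B - n_A - n_B) / ((n_A+n_B)^2 * (n_A+n_B-1)) = 4320/1584 = 2.7273.
        SD[R] = 1.6514.
Step 4: R = E[R], so z = 0 with no continuity correction.
Step 5: Two-sided p-value via normal approximation = 2*(1 - Phi(|z|)) = 1.000000.
Step 6: alpha = 0.1. fail to reject H0.

R = 7, z = 0.0000, p = 1.000000, fail to reject H0.


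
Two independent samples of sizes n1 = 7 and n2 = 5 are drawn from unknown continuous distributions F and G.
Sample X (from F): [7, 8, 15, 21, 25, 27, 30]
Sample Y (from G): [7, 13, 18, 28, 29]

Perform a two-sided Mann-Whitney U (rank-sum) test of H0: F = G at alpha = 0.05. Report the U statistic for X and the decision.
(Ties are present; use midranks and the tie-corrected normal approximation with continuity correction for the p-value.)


Step 1: Combine and sort all 12 observations; assign midranks.
sorted (value, group): (7,X), (7,Y), (8,X), (13,Y), (15,X), (18,Y), (21,X), (25,X), (27,X), (28,Y), (29,Y), (30,X)
ranks: 7->1.5, 7->1.5, 8->3, 13->4, 15->5, 18->6, 21->7, 25->8, 27->9, 28->10, 29->11, 30->12
Step 2: Rank sum for X: R1 = 1.5 + 3 + 5 + 7 + 8 + 9 + 12 = 45.5.
Step 3: U_X = R1 - n1(n1+1)/2 = 45.5 - 7*8/2 = 45.5 - 28 = 17.5.
       U_Y = n1*n2 - U_X = 35 - 17.5 = 17.5.
Step 4: Ties are present, so use the tie-corrected normal approximation (with continuity correction) for the p-value.
Step 5: p-value = 1.000000; compare to alpha = 0.05. fail to reject H0.

U_X = 17.5, p = 1.000000, fail to reject H0 at alpha = 0.05.


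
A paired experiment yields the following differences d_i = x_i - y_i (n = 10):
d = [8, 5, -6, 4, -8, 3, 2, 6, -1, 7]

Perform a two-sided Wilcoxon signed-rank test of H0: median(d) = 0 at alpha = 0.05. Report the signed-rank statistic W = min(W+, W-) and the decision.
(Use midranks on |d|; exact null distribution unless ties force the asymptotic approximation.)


Step 1: Drop any zero differences (none here) and take |d_i|.
|d| = [8, 5, 6, 4, 8, 3, 2, 6, 1, 7]
Step 2: Midrank |d_i| (ties get averaged ranks).
ranks: |8|->9.5, |5|->5, |6|->6.5, |4|->4, |8|->9.5, |3|->3, |2|->2, |6|->6.5, |1|->1, |7|->8
Step 3: Attach original signs; sum ranks with positive sign and with negative sign.
W+ = 9.5 + 5 + 4 + 3 + 2 + 6.5 + 8 = 38
W- = 6.5 + 9.5 + 1 = 17
(Check: W+ + W- = 55 should equal n(n+1)/2 = 55.)
Step 4: Test statistic W = min(W+, W-) = 17.
Step 5: Ties in |d|, so use the tie-corrected normal approximation.
        E[W] = n(n+1)/4 = 10*11/4 = 27.5.
        Tie groups: |d|=6 (t=2), |d|=8 (t=2); sum(t^3 - t) = 12.
        Var[W] = n(n+1)(2n+1)/24 - sum(t^3-t)/48 = 2310/24 - 12/48 = 96.
        z = (W - E[W]) / sqrt(Var[W]) = (17 - 27.5) / 9.7980 = -1.0717.
        Two-sided p = 2*Phi(z) = 0.283876.
Step 6: alpha = 0.05. fail to reject H0.

W+ = 38, W- = 17, W = min = 17, p = 0.283876, fail to reject H0.


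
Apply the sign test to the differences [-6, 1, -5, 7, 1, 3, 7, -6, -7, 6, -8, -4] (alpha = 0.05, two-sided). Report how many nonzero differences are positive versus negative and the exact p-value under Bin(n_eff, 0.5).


Step 1: Discard zero differences. Original n = 12; n_eff = number of nonzero differences = 12.
Nonzero differences (with sign): -6, +1, -5, +7, +1, +3, +7, -6, -7, +6, -8, -4
Step 2: Count signs: positive = 6, negative = 6.
Step 3: Under H0: P(positive) = 0.5, so the number of positives S ~ Bin(12, 0.5).
Step 4: Two-sided exact p-value = sum of Bin(12,0.5) probabilities at or below the observed probability = 1.000000.
Step 5: alpha = 0.05. fail to reject H0.

n_eff = 12, pos = 6, neg = 6, p = 1.000000, fail to reject H0.


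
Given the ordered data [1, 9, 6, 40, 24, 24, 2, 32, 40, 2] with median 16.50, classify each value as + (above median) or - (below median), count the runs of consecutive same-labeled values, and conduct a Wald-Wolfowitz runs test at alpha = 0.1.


Step 1: Compute median = 16.50; label A = above, B = below.
Labels in order: BBBAAABAAB  (n_A = 5, n_B = 5)
Step 2: Count runs R = 5.
Step 3: Under H0 (random ordering), E[R] = 2*n_A*n_B/(n_A+n_B) + 1 = 2*5*5/10 + 1 = 6.0000.
        Var[R] = 2*n_A*n_B*(2*n_A*n_B - n_A - n_B) / ((n_A+n_B)^2 * (n_A+n_B-1)) = 2000/900 = 2.2222.
        SD[R] = 1.4907.
Step 4: Continuity-corrected z = (R + 0.5 - E[R]) / SD[R] = (5 + 0.5 - 6.0000) / 1.4907 = -0.3354.
Step 5: Two-sided p-value via normal approximation = 2*(1 - Phi(|z|)) = 0.737316.
Step 6: alpha = 0.1. fail to reject H0.

R = 5, z = -0.3354, p = 0.737316, fail to reject H0.


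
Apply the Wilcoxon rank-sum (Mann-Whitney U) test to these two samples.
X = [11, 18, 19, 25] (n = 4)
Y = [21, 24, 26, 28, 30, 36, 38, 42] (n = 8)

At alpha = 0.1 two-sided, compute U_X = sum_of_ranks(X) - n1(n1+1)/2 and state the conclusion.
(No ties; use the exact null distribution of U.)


Step 1: Combine and sort all 12 observations; assign midranks.
sorted (value, group): (11,X), (18,X), (19,X), (21,Y), (24,Y), (25,X), (26,Y), (28,Y), (30,Y), (36,Y), (38,Y), (42,Y)
ranks: 11->1, 18->2, 19->3, 21->4, 24->5, 25->6, 26->7, 28->8, 30->9, 36->10, 38->11, 42->12
Step 2: Rank sum for X: R1 = 1 + 2 + 3 + 6 = 12.
Step 3: U_X = R1 - n1(n1+1)/2 = 12 - 4*5/2 = 12 - 10 = 2.
       U_Y = n1*n2 - U_X = 32 - 2 = 30.
Step 4: No ties, so the exact null distribution of U (based on enumerating the C(12,4) = 495 equally likely rank assignments) gives the two-sided p-value.
Step 5: p-value = 0.016162; compare to alpha = 0.1. reject H0.

U_X = 2, p = 0.016162, reject H0 at alpha = 0.1.


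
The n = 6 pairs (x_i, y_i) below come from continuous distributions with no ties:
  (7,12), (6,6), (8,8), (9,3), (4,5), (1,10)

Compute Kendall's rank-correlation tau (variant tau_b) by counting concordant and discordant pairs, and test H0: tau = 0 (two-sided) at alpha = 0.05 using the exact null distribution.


Step 1: Enumerate the 15 unordered pairs (i,j) with i<j and classify each by sign(x_j-x_i) * sign(y_j-y_i).
  (1,2):dx=-1,dy=-6->C; (1,3):dx=+1,dy=-4->D; (1,4):dx=+2,dy=-9->D; (1,5):dx=-3,dy=-7->C
  (1,6):dx=-6,dy=-2->C; (2,3):dx=+2,dy=+2->C; (2,4):dx=+3,dy=-3->D; (2,5):dx=-2,dy=-1->C
  (2,6):dx=-5,dy=+4->D; (3,4):dx=+1,dy=-5->D; (3,5):dx=-4,dy=-3->C; (3,6):dx=-7,dy=+2->D
  (4,5):dx=-5,dy=+2->D; (4,6):dx=-8,dy=+7->D; (5,6):dx=-3,dy=+5->D
Step 2: C = 6, D = 9, total pairs = 15.
Step 3: tau = (C - D)/(n(n-1)/2) = (6 - 9)/15 = -0.200000.
Step 4: Exact two-sided p-value (enumerate n! = 720 permutations of y under H0): p = 0.719444.
Step 5: alpha = 0.05. fail to reject H0.

tau_b = -0.2000 (C=6, D=9), p = 0.719444, fail to reject H0.


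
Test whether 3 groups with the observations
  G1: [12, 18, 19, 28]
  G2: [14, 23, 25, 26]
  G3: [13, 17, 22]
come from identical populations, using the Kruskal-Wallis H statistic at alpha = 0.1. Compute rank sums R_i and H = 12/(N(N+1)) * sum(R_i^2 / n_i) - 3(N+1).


Step 1: Combine all N = 11 observations and assign midranks.
sorted (value, group, rank): (12,G1,1), (13,G3,2), (14,G2,3), (17,G3,4), (18,G1,5), (19,G1,6), (22,G3,7), (23,G2,8), (25,G2,9), (26,G2,10), (28,G1,11)
Step 2: Sum ranks within each group.
R_1 = 23 (n_1 = 4)
R_2 = 30 (n_2 = 4)
R_3 = 13 (n_3 = 3)
Step 3: H = 12/(N(N+1)) * sum(R_i^2/n_i) - 3(N+1)
     = 12/(11*12) * (23^2/4 + 30^2/4 + 13^2/3) - 3*12
     = 0.090909 * 413.583 - 36
     = 1.598485.
Step 4: No ties, so H is used without correction.
Step 5: Under H0, H ~ chi^2(2); p-value = 0.449669.
Step 6: alpha = 0.1. fail to reject H0.

H = 1.5985, df = 2, p = 0.449669, fail to reject H0.


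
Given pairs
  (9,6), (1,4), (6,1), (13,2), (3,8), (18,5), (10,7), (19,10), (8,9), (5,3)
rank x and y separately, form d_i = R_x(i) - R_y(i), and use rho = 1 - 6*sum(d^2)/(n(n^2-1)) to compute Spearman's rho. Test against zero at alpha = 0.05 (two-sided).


Step 1: Rank x and y separately (midranks; no ties here).
rank(x): 9->6, 1->1, 6->4, 13->8, 3->2, 18->9, 10->7, 19->10, 8->5, 5->3
rank(y): 6->6, 4->4, 1->1, 2->2, 8->8, 5->5, 7->7, 10->10, 9->9, 3->3
Step 2: d_i = R_x(i) - R_y(i); compute d_i^2.
  (6-6)^2=0, (1-4)^2=9, (4-1)^2=9, (8-2)^2=36, (2-8)^2=36, (9-5)^2=16, (7-7)^2=0, (10-10)^2=0, (5-9)^2=16, (3-3)^2=0
sum(d^2) = 122.
Step 3: rho = 1 - 6*122 / (10*(10^2 - 1)) = 1 - 732/990 = 0.260606.
Step 4: Under H0, t = rho * sqrt((n-2)/(1-rho^2)) = 0.7635 ~ t(8).
Step 5: Two-sided p-value from the t-distribution with 8 df = 0.467089.
Step 6: alpha = 0.05. fail to reject H0.

rho = 0.2606, p = 0.467089, fail to reject H0 at alpha = 0.05.


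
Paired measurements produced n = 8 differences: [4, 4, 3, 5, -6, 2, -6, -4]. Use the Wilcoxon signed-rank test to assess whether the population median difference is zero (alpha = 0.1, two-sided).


Step 1: Drop any zero differences (none here) and take |d_i|.
|d| = [4, 4, 3, 5, 6, 2, 6, 4]
Step 2: Midrank |d_i| (ties get averaged ranks).
ranks: |4|->4, |4|->4, |3|->2, |5|->6, |6|->7.5, |2|->1, |6|->7.5, |4|->4
Step 3: Attach original signs; sum ranks with positive sign and with negative sign.
W+ = 4 + 4 + 2 + 6 + 1 = 17
W- = 7.5 + 7.5 + 4 = 19
(Check: W+ + W- = 36 should equal n(n+1)/2 = 36.)
Step 4: Test statistic W = min(W+, W-) = 17.
Step 5: Ties in |d|, so use the tie-corrected normal approximation.
        E[W] = n(n+1)/4 = 8*9/4 = 18.
        Tie groups: |d|=4 (t=3), |d|=6 (t=2); sum(t^3 - t) = 30.
        Var[W] = n(n+1)(2n+1)/24 - sum(t^3-t)/48 = 1224/24 - 30/48 = 50.375.
        z = (W - E[W]) / sqrt(Var[W]) = (17 - 18) / 7.0975 = -0.1409.
        Two-sided p = 2*Phi(z) = 0.887954.
Step 6: alpha = 0.1. fail to reject H0.

W+ = 17, W- = 19, W = min = 17, p = 0.887954, fail to reject H0.


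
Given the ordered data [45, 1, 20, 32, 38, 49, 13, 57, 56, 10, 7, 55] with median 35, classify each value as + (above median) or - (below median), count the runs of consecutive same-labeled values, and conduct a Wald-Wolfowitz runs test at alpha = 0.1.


Step 1: Compute median = 35; label A = above, B = below.
Labels in order: ABBBAABAABBA  (n_A = 6, n_B = 6)
Step 2: Count runs R = 7.
Step 3: Under H0 (random ordering), E[R] = 2*n_A*n_B/(n_A+n_B) + 1 = 2*6*6/12 + 1 = 7.0000.
        Var[R] = 2*n_A*n_B*(2*n_A*n_B - n_A - n_B) / ((n_A+n_B)^2 * (n_A+n_B-1)) = 4320/1584 = 2.7273.
        SD[R] = 1.6514.
Step 4: R = E[R], so z = 0 with no continuity correction.
Step 5: Two-sided p-value via normal approximation = 2*(1 - Phi(|z|)) = 1.000000.
Step 6: alpha = 0.1. fail to reject H0.

R = 7, z = 0.0000, p = 1.000000, fail to reject H0.


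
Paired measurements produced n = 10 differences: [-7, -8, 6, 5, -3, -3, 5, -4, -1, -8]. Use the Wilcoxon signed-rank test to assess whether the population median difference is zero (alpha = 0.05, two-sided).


Step 1: Drop any zero differences (none here) and take |d_i|.
|d| = [7, 8, 6, 5, 3, 3, 5, 4, 1, 8]
Step 2: Midrank |d_i| (ties get averaged ranks).
ranks: |7|->8, |8|->9.5, |6|->7, |5|->5.5, |3|->2.5, |3|->2.5, |5|->5.5, |4|->4, |1|->1, |8|->9.5
Step 3: Attach original signs; sum ranks with positive sign and with negative sign.
W+ = 7 + 5.5 + 5.5 = 18
W- = 8 + 9.5 + 2.5 + 2.5 + 4 + 1 + 9.5 = 37
(Check: W+ + W- = 55 should equal n(n+1)/2 = 55.)
Step 4: Test statistic W = min(W+, W-) = 18.
Step 5: Ties in |d|, so use the tie-corrected normal approximation.
        E[W] = n(n+1)/4 = 10*11/4 = 27.5.
        Tie groups: |d|=3 (t=2), |d|=5 (t=2), |d|=8 (t=2); sum(t^3 - t) = 18.
        Var[W] = n(n+1)(2n+1)/24 - sum(t^3-t)/48 = 2310/24 - 18/48 = 95.875.
        z = (W - E[W]) / sqrt(Var[W]) = (18 - 27.5) / 9.7916 = -0.9702.
        Two-sided p = 2*Phi(z) = 0.331936.
Step 6: alpha = 0.05. fail to reject H0.

W+ = 18, W- = 37, W = min = 18, p = 0.331936, fail to reject H0.


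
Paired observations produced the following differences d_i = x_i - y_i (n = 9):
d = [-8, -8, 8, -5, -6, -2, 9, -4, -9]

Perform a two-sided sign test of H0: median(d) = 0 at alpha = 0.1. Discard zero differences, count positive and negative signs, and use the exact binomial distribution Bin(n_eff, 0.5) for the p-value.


Step 1: Discard zero differences. Original n = 9; n_eff = number of nonzero differences = 9.
Nonzero differences (with sign): -8, -8, +8, -5, -6, -2, +9, -4, -9
Step 2: Count signs: positive = 2, negative = 7.
Step 3: Under H0: P(positive) = 0.5, so the number of positives S ~ Bin(9, 0.5).
Step 4: Two-sided exact p-value = sum of Bin(9,0.5) probabilities at or below the observed probability = 0.179688.
Step 5: alpha = 0.1. fail to reject H0.

n_eff = 9, pos = 2, neg = 7, p = 0.179688, fail to reject H0.


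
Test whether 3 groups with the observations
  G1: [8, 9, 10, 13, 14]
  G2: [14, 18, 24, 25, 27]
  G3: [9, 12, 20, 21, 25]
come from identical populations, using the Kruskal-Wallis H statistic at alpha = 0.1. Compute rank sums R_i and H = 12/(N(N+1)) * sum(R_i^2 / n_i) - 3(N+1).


Step 1: Combine all N = 15 observations and assign midranks.
sorted (value, group, rank): (8,G1,1), (9,G1,2.5), (9,G3,2.5), (10,G1,4), (12,G3,5), (13,G1,6), (14,G1,7.5), (14,G2,7.5), (18,G2,9), (20,G3,10), (21,G3,11), (24,G2,12), (25,G2,13.5), (25,G3,13.5), (27,G2,15)
Step 2: Sum ranks within each group.
R_1 = 21 (n_1 = 5)
R_2 = 57 (n_2 = 5)
R_3 = 42 (n_3 = 5)
Step 3: H = 12/(N(N+1)) * sum(R_i^2/n_i) - 3(N+1)
     = 12/(15*16) * (21^2/5 + 57^2/5 + 42^2/5) - 3*16
     = 0.050000 * 1090.8 - 48
     = 6.540000.
Step 4: Ties present; correction factor C = 1 - 18/(15^3 - 15) = 0.994643. Corrected H = 6.540000 / 0.994643 = 6.575224.
Step 5: Under H0, H ~ chi^2(2); p-value = 0.037343.
Step 6: alpha = 0.1. reject H0.

H = 6.5752, df = 2, p = 0.037343, reject H0.


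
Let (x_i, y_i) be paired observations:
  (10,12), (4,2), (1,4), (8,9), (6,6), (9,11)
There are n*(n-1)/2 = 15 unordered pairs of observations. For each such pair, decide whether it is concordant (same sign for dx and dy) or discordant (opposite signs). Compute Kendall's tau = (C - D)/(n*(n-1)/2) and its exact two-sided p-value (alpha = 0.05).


Step 1: Enumerate the 15 unordered pairs (i,j) with i<j and classify each by sign(x_j-x_i) * sign(y_j-y_i).
  (1,2):dx=-6,dy=-10->C; (1,3):dx=-9,dy=-8->C; (1,4):dx=-2,dy=-3->C; (1,5):dx=-4,dy=-6->C
  (1,6):dx=-1,dy=-1->C; (2,3):dx=-3,dy=+2->D; (2,4):dx=+4,dy=+7->C; (2,5):dx=+2,dy=+4->C
  (2,6):dx=+5,dy=+9->C; (3,4):dx=+7,dy=+5->C; (3,5):dx=+5,dy=+2->C; (3,6):dx=+8,dy=+7->C
  (4,5):dx=-2,dy=-3->C; (4,6):dx=+1,dy=+2->C; (5,6):dx=+3,dy=+5->C
Step 2: C = 14, D = 1, total pairs = 15.
Step 3: tau = (C - D)/(n(n-1)/2) = (14 - 1)/15 = 0.866667.
Step 4: Exact two-sided p-value (enumerate n! = 720 permutations of y under H0): p = 0.016667.
Step 5: alpha = 0.05. reject H0.

tau_b = 0.8667 (C=14, D=1), p = 0.016667, reject H0.


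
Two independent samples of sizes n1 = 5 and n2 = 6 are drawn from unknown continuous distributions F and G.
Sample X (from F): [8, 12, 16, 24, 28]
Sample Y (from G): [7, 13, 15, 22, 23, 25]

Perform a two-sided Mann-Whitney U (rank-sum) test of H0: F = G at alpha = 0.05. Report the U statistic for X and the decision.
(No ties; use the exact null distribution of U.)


Step 1: Combine and sort all 11 observations; assign midranks.
sorted (value, group): (7,Y), (8,X), (12,X), (13,Y), (15,Y), (16,X), (22,Y), (23,Y), (24,X), (25,Y), (28,X)
ranks: 7->1, 8->2, 12->3, 13->4, 15->5, 16->6, 22->7, 23->8, 24->9, 25->10, 28->11
Step 2: Rank sum for X: R1 = 2 + 3 + 6 + 9 + 11 = 31.
Step 3: U_X = R1 - n1(n1+1)/2 = 31 - 5*6/2 = 31 - 15 = 16.
       U_Y = n1*n2 - U_X = 30 - 16 = 14.
Step 4: No ties, so the exact null distribution of U (based on enumerating the C(11,5) = 462 equally likely rank assignments) gives the two-sided p-value.
Step 5: p-value = 0.930736; compare to alpha = 0.05. fail to reject H0.

U_X = 16, p = 0.930736, fail to reject H0 at alpha = 0.05.


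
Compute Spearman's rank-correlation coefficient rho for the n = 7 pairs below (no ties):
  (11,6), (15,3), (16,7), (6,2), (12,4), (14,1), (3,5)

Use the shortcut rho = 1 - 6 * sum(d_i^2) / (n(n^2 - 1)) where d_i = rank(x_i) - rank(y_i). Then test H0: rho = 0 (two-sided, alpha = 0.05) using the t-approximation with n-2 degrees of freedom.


Step 1: Rank x and y separately (midranks; no ties here).
rank(x): 11->3, 15->6, 16->7, 6->2, 12->4, 14->5, 3->1
rank(y): 6->6, 3->3, 7->7, 2->2, 4->4, 1->1, 5->5
Step 2: d_i = R_x(i) - R_y(i); compute d_i^2.
  (3-6)^2=9, (6-3)^2=9, (7-7)^2=0, (2-2)^2=0, (4-4)^2=0, (5-1)^2=16, (1-5)^2=16
sum(d^2) = 50.
Step 3: rho = 1 - 6*50 / (7*(7^2 - 1)) = 1 - 300/336 = 0.107143.
Step 4: Under H0, t = rho * sqrt((n-2)/(1-rho^2)) = 0.2410 ~ t(5).
Step 5: Two-sided p-value from the t-distribution with 5 df = 0.819151.
Step 6: alpha = 0.05. fail to reject H0.

rho = 0.1071, p = 0.819151, fail to reject H0 at alpha = 0.05.


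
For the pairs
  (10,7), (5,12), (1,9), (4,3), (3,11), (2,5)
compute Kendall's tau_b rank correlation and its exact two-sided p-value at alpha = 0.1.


Step 1: Enumerate the 15 unordered pairs (i,j) with i<j and classify each by sign(x_j-x_i) * sign(y_j-y_i).
  (1,2):dx=-5,dy=+5->D; (1,3):dx=-9,dy=+2->D; (1,4):dx=-6,dy=-4->C; (1,5):dx=-7,dy=+4->D
  (1,6):dx=-8,dy=-2->C; (2,3):dx=-4,dy=-3->C; (2,4):dx=-1,dy=-9->C; (2,5):dx=-2,dy=-1->C
  (2,6):dx=-3,dy=-7->C; (3,4):dx=+3,dy=-6->D; (3,5):dx=+2,dy=+2->C; (3,6):dx=+1,dy=-4->D
  (4,5):dx=-1,dy=+8->D; (4,6):dx=-2,dy=+2->D; (5,6):dx=-1,dy=-6->C
Step 2: C = 8, D = 7, total pairs = 15.
Step 3: tau = (C - D)/(n(n-1)/2) = (8 - 7)/15 = 0.066667.
Step 4: Exact two-sided p-value (enumerate n! = 720 permutations of y under H0): p = 1.000000.
Step 5: alpha = 0.1. fail to reject H0.

tau_b = 0.0667 (C=8, D=7), p = 1.000000, fail to reject H0.


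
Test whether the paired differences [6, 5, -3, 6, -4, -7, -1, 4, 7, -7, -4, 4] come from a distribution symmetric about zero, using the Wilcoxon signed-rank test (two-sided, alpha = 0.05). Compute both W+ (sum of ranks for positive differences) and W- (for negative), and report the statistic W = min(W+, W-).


Step 1: Drop any zero differences (none here) and take |d_i|.
|d| = [6, 5, 3, 6, 4, 7, 1, 4, 7, 7, 4, 4]
Step 2: Midrank |d_i| (ties get averaged ranks).
ranks: |6|->8.5, |5|->7, |3|->2, |6|->8.5, |4|->4.5, |7|->11, |1|->1, |4|->4.5, |7|->11, |7|->11, |4|->4.5, |4|->4.5
Step 3: Attach original signs; sum ranks with positive sign and with negative sign.
W+ = 8.5 + 7 + 8.5 + 4.5 + 11 + 4.5 = 44
W- = 2 + 4.5 + 11 + 1 + 11 + 4.5 = 34
(Check: W+ + W- = 78 should equal n(n+1)/2 = 78.)
Step 4: Test statistic W = min(W+, W-) = 34.
Step 5: Ties in |d|, so use the tie-corrected normal approximation.
        E[W] = n(n+1)/4 = 12*13/4 = 39.
        Tie groups: |d|=4 (t=4), |d|=6 (t=2), |d|=7 (t=3); sum(t^3 - t) = 90.
        Var[W] = n(n+1)(2n+1)/24 - sum(t^3-t)/48 = 3900/24 - 90/48 = 160.625.
        z = (W - E[W]) / sqrt(Var[W]) = (34 - 39) / 12.6738 = -0.3945.
        Two-sided p = 2*Phi(z) = 0.693201.
Step 6: alpha = 0.05. fail to reject H0.

W+ = 44, W- = 34, W = min = 34, p = 0.693201, fail to reject H0.


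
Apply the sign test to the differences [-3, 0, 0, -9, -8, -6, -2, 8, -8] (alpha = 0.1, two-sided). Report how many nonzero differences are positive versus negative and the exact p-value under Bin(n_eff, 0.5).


Step 1: Discard zero differences. Original n = 9; n_eff = number of nonzero differences = 7.
Nonzero differences (with sign): -3, -9, -8, -6, -2, +8, -8
Step 2: Count signs: positive = 1, negative = 6.
Step 3: Under H0: P(positive) = 0.5, so the number of positives S ~ Bin(7, 0.5).
Step 4: Two-sided exact p-value = sum of Bin(7,0.5) probabilities at or below the observed probability = 0.125000.
Step 5: alpha = 0.1. fail to reject H0.

n_eff = 7, pos = 1, neg = 6, p = 0.125000, fail to reject H0.


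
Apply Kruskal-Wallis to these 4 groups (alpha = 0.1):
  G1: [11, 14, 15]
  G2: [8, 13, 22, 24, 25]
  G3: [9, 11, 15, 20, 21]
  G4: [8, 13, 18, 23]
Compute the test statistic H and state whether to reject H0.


Step 1: Combine all N = 17 observations and assign midranks.
sorted (value, group, rank): (8,G2,1.5), (8,G4,1.5), (9,G3,3), (11,G1,4.5), (11,G3,4.5), (13,G2,6.5), (13,G4,6.5), (14,G1,8), (15,G1,9.5), (15,G3,9.5), (18,G4,11), (20,G3,12), (21,G3,13), (22,G2,14), (23,G4,15), (24,G2,16), (25,G2,17)
Step 2: Sum ranks within each group.
R_1 = 22 (n_1 = 3)
R_2 = 55 (n_2 = 5)
R_3 = 42 (n_3 = 5)
R_4 = 34 (n_4 = 4)
Step 3: H = 12/(N(N+1)) * sum(R_i^2/n_i) - 3(N+1)
     = 12/(17*18) * (22^2/3 + 55^2/5 + 42^2/5 + 34^2/4) - 3*18
     = 0.039216 * 1408.13 - 54
     = 1.220915.
Step 4: Ties present; correction factor C = 1 - 24/(17^3 - 17) = 0.995098. Corrected H = 1.220915 / 0.995098 = 1.226929.
Step 5: Under H0, H ~ chi^2(3); p-value = 0.746553.
Step 6: alpha = 0.1. fail to reject H0.

H = 1.2269, df = 3, p = 0.746553, fail to reject H0.


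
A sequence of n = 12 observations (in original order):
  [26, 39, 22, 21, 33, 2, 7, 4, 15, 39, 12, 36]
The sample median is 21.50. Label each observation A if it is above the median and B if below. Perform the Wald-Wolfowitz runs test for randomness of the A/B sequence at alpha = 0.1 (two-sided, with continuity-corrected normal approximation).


Step 1: Compute median = 21.50; label A = above, B = below.
Labels in order: AAABABBBBABA  (n_A = 6, n_B = 6)
Step 2: Count runs R = 7.
Step 3: Under H0 (random ordering), E[R] = 2*n_A*n_B/(n_A+n_B) + 1 = 2*6*6/12 + 1 = 7.0000.
        Var[R] = 2*n_A*n_B*(2*n_A*n_B - n_A - n_B) / ((n_A+n_B)^2 * (n_A+n_B-1)) = 4320/1584 = 2.7273.
        SD[R] = 1.6514.
Step 4: R = E[R], so z = 0 with no continuity correction.
Step 5: Two-sided p-value via normal approximation = 2*(1 - Phi(|z|)) = 1.000000.
Step 6: alpha = 0.1. fail to reject H0.

R = 7, z = 0.0000, p = 1.000000, fail to reject H0.


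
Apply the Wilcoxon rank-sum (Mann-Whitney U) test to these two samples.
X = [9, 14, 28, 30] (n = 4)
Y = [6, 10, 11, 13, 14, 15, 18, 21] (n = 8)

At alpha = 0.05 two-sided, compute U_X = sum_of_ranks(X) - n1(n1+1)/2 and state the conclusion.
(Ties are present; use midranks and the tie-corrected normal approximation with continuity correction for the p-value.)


Step 1: Combine and sort all 12 observations; assign midranks.
sorted (value, group): (6,Y), (9,X), (10,Y), (11,Y), (13,Y), (14,X), (14,Y), (15,Y), (18,Y), (21,Y), (28,X), (30,X)
ranks: 6->1, 9->2, 10->3, 11->4, 13->5, 14->6.5, 14->6.5, 15->8, 18->9, 21->10, 28->11, 30->12
Step 2: Rank sum for X: R1 = 2 + 6.5 + 11 + 12 = 31.5.
Step 3: U_X = R1 - n1(n1+1)/2 = 31.5 - 4*5/2 = 31.5 - 10 = 21.5.
       U_Y = n1*n2 - U_X = 32 - 21.5 = 10.5.
Step 4: Ties are present, so use the tie-corrected normal approximation (with continuity correction) for the p-value.
Step 5: p-value = 0.394938; compare to alpha = 0.05. fail to reject H0.

U_X = 21.5, p = 0.394938, fail to reject H0 at alpha = 0.05.
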